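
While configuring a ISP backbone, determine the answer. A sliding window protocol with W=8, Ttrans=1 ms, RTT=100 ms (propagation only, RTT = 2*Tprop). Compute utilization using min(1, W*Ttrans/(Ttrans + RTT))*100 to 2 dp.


Given: W = 8, Ttrans = 1 ms, RTT = 100 ms (= 2 * Tprop, Tprop = 50 ms)
Cycle time = Ttrans + RTT = 1 + 100 = 101 ms (first packet sent until its ACK returns)
W * Ttrans = 8 * 1 = 8 ms of sending per cycle
W * Ttrans / (Ttrans + RTT) = 8 / 101 = 0.079208
U = min(1, 0.079208) = 0.079208
U% = 7.92%

7.92


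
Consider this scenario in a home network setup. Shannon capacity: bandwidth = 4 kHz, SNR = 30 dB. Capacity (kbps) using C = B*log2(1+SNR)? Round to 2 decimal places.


Given: B = 4 kHz, SNR = 30 dB
SNR linear = 10^(30/10) = 1000
1 + SNR = 1001
log2(1001) = 9.9672262588
C = 4 * 1000 * 9.9672262588 = 39868.9050 bps
C = 39.868905 kbps -> 39.87 kbps (2 dp)

39.87


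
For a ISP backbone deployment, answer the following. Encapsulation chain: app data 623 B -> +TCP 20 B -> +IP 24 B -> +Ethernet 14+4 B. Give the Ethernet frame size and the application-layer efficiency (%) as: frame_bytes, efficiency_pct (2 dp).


TCP segment = 623 + 20 = 643 B
IP packet = 643 + 24 = 667 B
Ethernet frame = 667 + 14 + 4 = 685 B
Efficiency = app / frame = 623 / 685 = 0.909489 = 90.9489% -> 90.95% (2 dp)

685, 90.95


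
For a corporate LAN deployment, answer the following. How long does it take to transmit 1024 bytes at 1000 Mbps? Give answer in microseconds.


Given: packet = 1024 bytes, bandwidth = 1000 Mbps
Packet in bits = 1024 * 8 = 8192 bits
Bandwidth = 1000 * 10^6 = 1000000000 bps
Time = 8192 / 1000000000 seconds
Time in us = 8192 * 10^6 / 1000000000 = 8.192

8.192


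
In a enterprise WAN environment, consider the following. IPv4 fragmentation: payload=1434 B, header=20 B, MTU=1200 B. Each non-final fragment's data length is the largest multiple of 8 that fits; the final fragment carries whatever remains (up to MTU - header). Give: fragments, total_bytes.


Max data per non-final fragment = floor((MTU - header)/8)*8 = floor((1200 - 20)/8)*8 = floor(1180/8)*8 = 1176 B
Final fragment needs no 8-byte alignment: it can carry up to MTU - header = 1180 B
Non-final fragments needed = ceil((payload - 1180) / 1176) = ceil(254/1176) = ceil(0.2160) = 1
Number of fragments = 1 + 1 = 2
Fragment sizes (data): 1 * 1176 B + 258 B (last, 258 <= 1180 OK)
Total bytes sent = payload + n_frags * header = 1434 + 2*20 = 1434 + 40 = 1474 B

2, 1474


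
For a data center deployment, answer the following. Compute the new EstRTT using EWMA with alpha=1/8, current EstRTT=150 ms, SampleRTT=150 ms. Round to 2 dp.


Given: EstRTT = 150 ms, SampleRTT = 150 ms, alpha = 1/8
New EstRTT = (1 - alpha) * EstRTT + alpha * SampleRTT
(7/8) * 150 = 131.25
(1/8) * 150 = 18.75
New EstRTT = 131.25 + 18.75 = 150 ms -> 150.00 ms (2 dp)

150.00


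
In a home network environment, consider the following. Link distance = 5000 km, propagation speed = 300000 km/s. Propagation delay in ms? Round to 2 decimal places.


Given: distance = 5000 km, speed = 300000 km/s
Delay = distance / speed = 5000 / 300000 seconds
Delay in ms = 5000 * 1000 / 300000
Delay = 16.6667 ms
Rounded to 2 dp = 16.67 ms

16.67


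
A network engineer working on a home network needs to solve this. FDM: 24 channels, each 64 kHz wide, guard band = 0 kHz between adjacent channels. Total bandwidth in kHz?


Given: 24 channels, 64 kHz each, guard = 0 kHz
Channel bandwidth = 24 * 64 = 1536 kHz
Guard bands = 23 gaps * 0 kHz = 0 kHz
Total = 1536 + 0 = 1536 kHz

1536


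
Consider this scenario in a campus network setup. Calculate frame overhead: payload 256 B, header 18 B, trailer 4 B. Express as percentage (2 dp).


Given: payload = 256 B, header = 18 B, trailer = 4 B
Overhead bytes = header + trailer = 18 + 4 = 22
Total frame = payload + overhead = 256 + 22 = 278
Overhead % = 22 / 278 * 100 = 7.9137% -> 7.91% (2 dp)

7.91


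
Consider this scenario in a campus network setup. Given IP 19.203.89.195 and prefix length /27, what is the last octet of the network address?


Given: IP = 19.203.89.195, prefix = /27
Subnet mask = 255.255.255.224
Last octet of IP: 195
Last octet of mask: 224
Network last octet = 195 AND 224 = 192

192


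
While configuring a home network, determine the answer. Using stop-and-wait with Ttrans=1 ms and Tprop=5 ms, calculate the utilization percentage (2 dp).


Given: Ttrans = 1 ms, Tprop = 5 ms
RTT = 2 * Tprop = 2 * 5 = 10 ms
U = Ttrans / (Ttrans + RTT)
U = 1 / (1 + 10)
U = 1 / 11 = 0.090909
U% = 9.09%

9.09


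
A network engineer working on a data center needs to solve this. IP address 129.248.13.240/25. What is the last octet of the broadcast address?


Given: IP = 129.248.13.240, prefix = /25
Host bits = 32 - 25 = 7
Network last octet = 240 AND mask = 128
Host part size = 2^7 - 1 = 127
Broadcast last octet = 128 OR 127 = 255

255


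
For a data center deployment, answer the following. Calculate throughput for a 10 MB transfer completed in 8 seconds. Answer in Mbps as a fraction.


Given: file = 10 MB, time = 8 s
File in Mb = 10 * 8 = 80 Mb
Throughput = 80 / 8 Mbps
Throughput = 10 Mbps

10


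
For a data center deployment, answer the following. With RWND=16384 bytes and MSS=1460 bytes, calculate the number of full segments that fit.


Given: RWND = 16384 bytes, MSS = 1460 bytes
Full segments = floor(RWND / MSS)
Full segments = floor(16384 / 1460)
Full segments = floor(11.2219) = 11

11


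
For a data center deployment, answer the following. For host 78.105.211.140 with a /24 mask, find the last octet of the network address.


Given: IP = 78.105.211.140, prefix = /24
Subnet mask = 255.255.255.0
Last octet of IP: 140
Last octet of mask: 0
Network last octet = 140 AND 0 = 0

0


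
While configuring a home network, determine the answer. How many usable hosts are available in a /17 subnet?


Given: subnet mask /17
Host bits = 32 - 17 = 15
Total addresses = 2^15 = 32768
Usable hosts = 32768 - 2 (network + broadcast) = 32766

32766


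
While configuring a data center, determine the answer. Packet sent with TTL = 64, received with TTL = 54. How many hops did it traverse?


Given: initial TTL = 64, received TTL = 54
Hops = initial TTL - received TTL
Hops = 64 - 54 = 10

10


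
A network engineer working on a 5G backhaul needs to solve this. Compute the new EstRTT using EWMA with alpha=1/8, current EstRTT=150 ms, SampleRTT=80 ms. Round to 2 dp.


Given: EstRTT = 150 ms, SampleRTT = 80 ms, alpha = 1/8
New EstRTT = (1 - alpha) * EstRTT + alpha * SampleRTT
(7/8) * 150 = 131.25
(1/8) * 80 = 10
New EstRTT = 131.25 + 10 = 141.25 ms -> 141.25 ms (2 dp)

141.25


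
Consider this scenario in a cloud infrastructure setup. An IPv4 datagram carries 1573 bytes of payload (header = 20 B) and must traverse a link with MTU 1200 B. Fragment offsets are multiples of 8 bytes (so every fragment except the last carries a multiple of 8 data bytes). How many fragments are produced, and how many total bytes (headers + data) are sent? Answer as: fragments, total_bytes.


Max data per non-final fragment = floor((MTU - header)/8)*8 = floor((1200 - 20)/8)*8 = floor(1180/8)*8 = 1176 B
Final fragment needs no 8-byte alignment: it can carry up to MTU - header = 1180 B
Non-final fragments needed = ceil((payload - 1180) / 1176) = ceil(393/1176) = ceil(0.3342) = 1
Number of fragments = 1 + 1 = 2
Fragment sizes (data): 1 * 1176 B + 397 B (last, 397 <= 1180 OK)
Total bytes sent = payload + n_frags * header = 1573 + 2*20 = 1573 + 40 = 1613 B

2, 1613


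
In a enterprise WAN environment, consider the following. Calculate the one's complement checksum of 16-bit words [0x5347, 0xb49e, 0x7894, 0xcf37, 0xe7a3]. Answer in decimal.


Given words: [0x5347, 0xb49e, 0x7894, 0xcf37, 0xe7a3]
Step 1: Sum all words
Raw sum = 21319 + 46238 + 30868 + 53047 + 59299 = 210771
Step 2: Fold carry: (14163 + 3) = 14166
One's complement = ~14166 & 0xFFFF = 51369

51369


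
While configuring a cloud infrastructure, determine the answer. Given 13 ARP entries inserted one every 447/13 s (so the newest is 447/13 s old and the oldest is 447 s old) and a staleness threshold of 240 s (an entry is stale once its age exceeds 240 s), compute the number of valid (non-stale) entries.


Ages are k * 447/13 s for k = 1..13 (spacing = 34.3846 s).
Entry k is valid iff k * 447/13 <= 240 iff k <= 13 * 240 / 447 = 6.9799
n_valid = floor(6.9799) = 6
(n_stale = 13 - 6 = 7)

6


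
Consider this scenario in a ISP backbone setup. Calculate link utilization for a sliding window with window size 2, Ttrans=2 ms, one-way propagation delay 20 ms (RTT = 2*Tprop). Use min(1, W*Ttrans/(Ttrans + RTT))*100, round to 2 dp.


Given: W = 2, Ttrans = 2 ms, RTT = 40 ms (= 2 * Tprop, Tprop = 20 ms)
Cycle time = Ttrans + RTT = 2 + 40 = 42 ms (first packet sent until its ACK returns)
W * Ttrans = 2 * 2 = 4 ms of sending per cycle
W * Ttrans / (Ttrans + RTT) = 4 / 42 = 0.095238
U = min(1, 0.095238) = 0.095238
U% = 9.52%

9.52


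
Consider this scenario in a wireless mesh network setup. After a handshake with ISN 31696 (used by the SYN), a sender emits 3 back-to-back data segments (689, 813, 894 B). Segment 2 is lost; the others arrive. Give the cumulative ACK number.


SYN uses sequence number 31696; first data byte = ISN + 1 = 31697.
Segment 1: SEQ = 31697, len = 689 B, covers [31697, 32385]
Segment 2: SEQ = 32386, len = 813 B, covers [32386, 33198] [LOST]
Segment 3: SEQ = 33199, len = 894 B, covers [33199, 34092]
In-order data received: bytes [31697, 32385] (segments 1..1).
Segment 2 missing -> gap begins at byte 32386; later segments buffered out of order.
Cumulative ACK = next expected in-order byte = 31697 + 689 = 32386

32386


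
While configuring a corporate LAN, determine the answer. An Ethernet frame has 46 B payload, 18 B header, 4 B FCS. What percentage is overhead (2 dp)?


Given: payload = 46 B, header = 18 B, trailer = 4 B
Overhead bytes = header + trailer = 18 + 4 = 22
Total frame = payload + overhead = 46 + 22 = 68
Overhead % = 22 / 68 * 100 = 32.3529% -> 32.35% (2 dp)

32.35


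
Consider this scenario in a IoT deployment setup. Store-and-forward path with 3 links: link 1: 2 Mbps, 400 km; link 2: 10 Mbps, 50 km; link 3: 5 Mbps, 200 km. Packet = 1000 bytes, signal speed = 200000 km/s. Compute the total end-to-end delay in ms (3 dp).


Packet = 1000 bytes = 8000 bits. Store-and-forward: sum (t_trans + t_prop) per link.
Link 1: t_trans = 8000/(2*10^6) s = 4.0000 ms; t_prop = 400/200000 s = 2.0000 ms; subtotal = 6.0000 ms
Link 2: t_trans = 8000/(10*10^6) s = 0.8000 ms; t_prop = 50/200000 s = 0.2500 ms; subtotal = 1.0500 ms
Link 3: t_trans = 8000/(5*10^6) s = 1.6000 ms; t_prop = 200/200000 s = 1.0000 ms; subtotal = 2.6000 ms
End-to-end = 6.0000 + 1.0500 + 2.6000 = 9.6500 ms -> 9.650 ms (3 dp)

9.650


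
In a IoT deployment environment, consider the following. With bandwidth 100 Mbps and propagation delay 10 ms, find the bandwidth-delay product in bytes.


Given: bandwidth = 100 Mbps, delay = 10 ms
BDP in bits = 100 * 10^6 * 10 / 1000
BDP in bits = 1000000
BDP in bytes = 1000000 / 8 = 125000

125000


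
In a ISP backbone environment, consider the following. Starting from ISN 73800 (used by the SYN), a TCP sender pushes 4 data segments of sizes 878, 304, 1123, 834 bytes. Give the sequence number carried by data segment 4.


The SYN occupies sequence number ISN = 73800, so the first data byte is ISN + 1 = 73801.
SEQ of data segment i = (ISN + 1) + sum of payload sizes of segments 1..i-1.
Segment 1: SEQ = 73801, payload = 878 bytes
Segment 2: SEQ = 74679, payload = 304 bytes
Segment 3: SEQ = 74983, payload = 1123 bytes
Segment 4: SEQ = 76106, payload = 834 bytes
SEQ of segment 4 = 73801 + 878 + 304 + 1123 = 76106

76106


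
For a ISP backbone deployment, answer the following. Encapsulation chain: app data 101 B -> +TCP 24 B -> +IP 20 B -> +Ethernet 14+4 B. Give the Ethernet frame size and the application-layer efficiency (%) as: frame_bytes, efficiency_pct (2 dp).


TCP segment = 101 + 24 = 125 B
IP packet = 125 + 20 = 145 B
Ethernet frame = 145 + 14 + 4 = 163 B
Efficiency = app / frame = 101 / 163 = 0.619632 = 61.9632% -> 61.96% (2 dp)

163, 61.96


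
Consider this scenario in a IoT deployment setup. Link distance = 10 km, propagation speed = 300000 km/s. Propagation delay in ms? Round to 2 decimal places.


Given: distance = 10 km, speed = 300000 km/s
Delay = distance / speed = 10 / 300000 seconds
Delay in ms = 10 * 1000 / 300000
Delay = 0.0333 ms
Rounded to 2 dp = 0.03 ms

0.03


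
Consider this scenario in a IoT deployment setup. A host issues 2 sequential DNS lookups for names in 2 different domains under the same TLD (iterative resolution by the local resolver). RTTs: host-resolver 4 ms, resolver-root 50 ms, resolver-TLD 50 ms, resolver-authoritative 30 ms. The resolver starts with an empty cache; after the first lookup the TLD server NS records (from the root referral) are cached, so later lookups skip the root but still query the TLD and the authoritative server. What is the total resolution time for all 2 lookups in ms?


Lookup 1 (cold cache): local + root + TLD + auth = 4 + 50 + 50 + 30 = 134 ms
Lookups 2..2 (TLD NS cached -> skip root; new domain -> still ask TLD and auth): local + TLD + auth = 4 + 50 + 30 = 84 ms each
Remaining 1 lookups: 1 * 84 = 84 ms
Total = 134 + 84 = 218 ms

218


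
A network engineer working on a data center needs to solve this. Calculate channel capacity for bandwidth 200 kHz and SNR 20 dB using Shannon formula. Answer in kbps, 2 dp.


Given: B = 200 kHz, SNR = 20 dB
SNR linear = 10^(20/10) = 100
1 + SNR = 101
log2(101) = 6.6582114828
C = 200 * 1000 * 6.6582114828 = 1331642.2966 bps
C = 1331.642297 kbps -> 1331.64 kbps (2 dp)

1331.64


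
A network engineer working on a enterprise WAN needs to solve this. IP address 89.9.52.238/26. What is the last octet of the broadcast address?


Given: IP = 89.9.52.238, prefix = /26
Host bits = 32 - 26 = 6
Network last octet = 238 AND mask = 192
Host part size = 2^6 - 1 = 63
Broadcast last octet = 192 OR 63 = 255

255


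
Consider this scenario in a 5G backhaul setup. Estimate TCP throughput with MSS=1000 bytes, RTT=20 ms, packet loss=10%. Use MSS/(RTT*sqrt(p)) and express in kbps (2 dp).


Given: MSS = 1000 bytes, RTT = 20 ms, loss = 10%
RTT in seconds = 20 / 1000 = 0.02
Loss rate = 10% = 0.1
sqrt(loss) = sqrt(0.1) = 0.316227766017
Throughput (bytes/s) = 1000 / (0.02 * 0.316227766017) = 158113.8830
Throughput (kbps) = 158113.8830 * 8 / 1000 = 1264.911064 -> 1264.91 kbps (2 dp)

1264.91


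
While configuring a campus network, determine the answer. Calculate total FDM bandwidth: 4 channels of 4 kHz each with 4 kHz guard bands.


Given: 4 channels, 4 kHz each, guard = 4 kHz
Channel bandwidth = 4 * 4 = 16 kHz
Guard bands = 3 gaps * 4 kHz = 12 kHz
Total = 16 + 12 = 28 kHz

28


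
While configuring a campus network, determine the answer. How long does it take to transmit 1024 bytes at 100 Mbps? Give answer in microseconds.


Given: packet = 1024 bytes, bandwidth = 100 Mbps
Packet in bits = 1024 * 8 = 8192 bits
Bandwidth = 100 * 10^6 = 100000000 bps
Time = 8192 / 100000000 seconds
Time in us = 8192 * 10^6 / 100000000 = 81.92

81.92


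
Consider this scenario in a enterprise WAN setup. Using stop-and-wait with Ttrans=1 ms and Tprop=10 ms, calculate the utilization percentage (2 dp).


Given: Ttrans = 1 ms, Tprop = 10 ms
RTT = 2 * Tprop = 2 * 10 = 20 ms
U = Ttrans / (Ttrans + RTT)
U = 1 / (1 + 20)
U = 1 / 21 = 0.047619
U% = 4.76%

4.76


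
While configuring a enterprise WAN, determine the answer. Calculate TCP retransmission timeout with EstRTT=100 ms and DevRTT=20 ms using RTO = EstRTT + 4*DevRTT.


Given: EstRTT = 100 ms, DevRTT = 20 ms
Timeout = EstRTT + 4 * DevRTT
4 * DevRTT = 4 * 20 = 80
Timeout = 100 + 80 = 180 ms

180


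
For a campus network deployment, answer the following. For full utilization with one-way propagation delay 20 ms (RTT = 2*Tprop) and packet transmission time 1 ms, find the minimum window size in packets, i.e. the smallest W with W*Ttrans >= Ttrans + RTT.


Given: Ttrans = 1 ms, RTT = 40 ms (= 2 * Tprop, Tprop = 20 ms)
Time until first ACK returns = Ttrans + RTT = 1 + 40 = 41 ms
Need W * Ttrans >= Ttrans + RTT  ->  W >= (Ttrans + RTT) / Ttrans
(Ttrans + RTT) / Ttrans = 41 / 1 = 41
W_min = ceil(41) = 41

41


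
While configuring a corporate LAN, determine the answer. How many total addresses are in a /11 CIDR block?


Given: CIDR prefix /11
Host bits = 32 - 11 = 21
Total addresses = 2^21 = 2097152

2097152


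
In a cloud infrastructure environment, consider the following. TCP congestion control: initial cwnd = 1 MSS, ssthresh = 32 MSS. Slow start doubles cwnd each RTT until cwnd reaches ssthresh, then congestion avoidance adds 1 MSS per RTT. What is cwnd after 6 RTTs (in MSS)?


RTT 0: cwnd = 1 MSS (initial)
RTT 1: cwnd = 2 MSS (slow start, doubled)
RTT 2: cwnd = 4 MSS (slow start, doubled)
RTT 3: cwnd = 8 MSS (slow start, doubled)
RTT 4: cwnd = 16 MSS (slow start, doubled)
RTT 5: cwnd = 32 MSS (slow start, doubled)
RTT 6: cwnd = 33 MSS (congestion avoidance, +1)

33


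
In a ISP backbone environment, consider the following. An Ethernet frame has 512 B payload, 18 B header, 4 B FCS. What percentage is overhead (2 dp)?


Given: payload = 512 B, header = 18 B, trailer = 4 B
Overhead bytes = header + trailer = 18 + 4 = 22
Total frame = payload + overhead = 512 + 22 = 534
Overhead % = 22 / 534 * 100 = 4.1199% -> 4.12% (2 dp)

4.12


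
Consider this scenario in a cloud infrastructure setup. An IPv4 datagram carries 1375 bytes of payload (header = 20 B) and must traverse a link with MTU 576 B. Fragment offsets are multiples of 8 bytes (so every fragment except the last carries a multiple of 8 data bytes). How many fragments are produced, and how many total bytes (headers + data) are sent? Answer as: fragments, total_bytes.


Max data per non-final fragment = floor((MTU - header)/8)*8 = floor((576 - 20)/8)*8 = floor(556/8)*8 = 552 B
Final fragment needs no 8-byte alignment: it can carry up to MTU - header = 556 B
Non-final fragments needed = ceil((payload - 556) / 552) = ceil(819/552) = ceil(1.4837) = 2
Number of fragments = 2 + 1 = 3
Fragment sizes (data): 2 * 552 B + 271 B (last, 271 <= 556 OK)
Total bytes sent = payload + n_frags * header = 1375 + 3*20 = 1375 + 60 = 1435 B

3, 1435


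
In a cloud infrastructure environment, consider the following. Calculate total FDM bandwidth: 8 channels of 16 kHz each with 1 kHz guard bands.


Given: 8 channels, 16 kHz each, guard = 1 kHz
Channel bandwidth = 8 * 16 = 128 kHz
Guard bands = 7 gaps * 1 kHz = 7 kHz
Total = 128 + 7 = 135 kHz

135


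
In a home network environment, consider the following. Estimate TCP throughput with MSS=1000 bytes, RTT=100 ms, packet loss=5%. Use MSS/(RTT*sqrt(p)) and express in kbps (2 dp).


Given: MSS = 1000 bytes, RTT = 100 ms, loss = 5%
RTT in seconds = 100 / 1000 = 0.1
Loss rate = 5% = 0.05
sqrt(loss) = sqrt(0.05) = 0.223606797750
Throughput (bytes/s) = 1000 / (0.1 * 0.223606797750) = 44721.3595
Throughput (kbps) = 44721.3595 * 8 / 1000 = 357.770876 -> 357.77 kbps (2 dp)

357.77


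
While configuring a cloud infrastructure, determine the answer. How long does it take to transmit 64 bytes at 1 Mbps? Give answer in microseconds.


Given: packet = 64 bytes, bandwidth = 1 Mbps
Packet in bits = 64 * 8 = 512 bits
Bandwidth = 1 * 10^6 = 1000000 bps
Time = 512 / 1000000 seconds
Time in us = 512 * 10^6 / 1000000 = 512

512


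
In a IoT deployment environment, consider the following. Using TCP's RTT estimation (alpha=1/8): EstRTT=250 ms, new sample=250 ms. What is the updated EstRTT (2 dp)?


Given: EstRTT = 250 ms, SampleRTT = 250 ms, alpha = 1/8
New EstRTT = (1 - alpha) * EstRTT + alpha * SampleRTT
(7/8) * 250 = 218.75
(1/8) * 250 = 31.25
New EstRTT = 218.75 + 31.25 = 250 ms -> 250.00 ms (2 dp)

250.00


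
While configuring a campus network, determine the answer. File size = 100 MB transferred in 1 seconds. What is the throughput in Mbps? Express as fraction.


Given: file = 100 MB, time = 1 s
File in Mb = 100 * 8 = 800 Mb
Throughput = 800 / 1 Mbps
Throughput = 800 Mbps

800


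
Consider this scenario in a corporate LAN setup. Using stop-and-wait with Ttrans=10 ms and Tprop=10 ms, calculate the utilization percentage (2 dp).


Given: Ttrans = 10 ms, Tprop = 10 ms
RTT = 2 * Tprop = 2 * 10 = 20 ms
U = Ttrans / (Ttrans + RTT)
U = 10 / (10 + 20)
U = 10 / 30 = 0.333333
U% = 33.33%

33.33


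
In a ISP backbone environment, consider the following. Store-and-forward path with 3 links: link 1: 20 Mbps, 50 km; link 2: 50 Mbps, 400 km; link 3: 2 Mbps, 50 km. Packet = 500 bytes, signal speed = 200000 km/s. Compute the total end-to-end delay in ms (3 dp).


Packet = 500 bytes = 4000 bits. Store-and-forward: sum (t_trans + t_prop) per link.
Link 1: t_trans = 4000/(20*10^6) s = 0.2000 ms; t_prop = 50/200000 s = 0.2500 ms; subtotal = 0.4500 ms
Link 2: t_trans = 4000/(50*10^6) s = 0.0800 ms; t_prop = 400/200000 s = 2.0000 ms; subtotal = 2.0800 ms
Link 3: t_trans = 4000/(2*10^6) s = 2.0000 ms; t_prop = 50/200000 s = 0.2500 ms; subtotal = 2.2500 ms
End-to-end = 0.4500 + 2.0800 + 2.2500 = 4.7800 ms -> 4.780 ms (3 dp)

4.780


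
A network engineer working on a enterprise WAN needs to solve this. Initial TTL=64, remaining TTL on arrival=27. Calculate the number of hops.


Given: initial TTL = 64, received TTL = 27
Hops = initial TTL - received TTL
Hops = 64 - 27 = 37

37


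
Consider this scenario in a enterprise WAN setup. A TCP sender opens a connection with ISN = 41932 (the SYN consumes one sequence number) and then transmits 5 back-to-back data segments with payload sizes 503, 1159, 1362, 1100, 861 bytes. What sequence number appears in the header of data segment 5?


The SYN occupies sequence number ISN = 41932, so the first data byte is ISN + 1 = 41933.
SEQ of data segment i = (ISN + 1) + sum of payload sizes of segments 1..i-1.
Segment 1: SEQ = 41933, payload = 503 bytes
Segment 2: SEQ = 42436, payload = 1159 bytes
Segment 3: SEQ = 43595, payload = 1362 bytes
Segment 4: SEQ = 44957, payload = 1100 bytes
Segment 5: SEQ = 46057, payload = 861 bytes
SEQ of segment 5 = 41933 + 503 + 1159 + 1362 + 1100 = 46057

46057


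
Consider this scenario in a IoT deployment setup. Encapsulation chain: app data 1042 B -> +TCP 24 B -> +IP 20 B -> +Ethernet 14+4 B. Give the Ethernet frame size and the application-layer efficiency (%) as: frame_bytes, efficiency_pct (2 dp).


TCP segment = 1042 + 24 = 1066 B
IP packet = 1066 + 20 = 1086 B
Ethernet frame = 1086 + 14 + 4 = 1104 B
Efficiency = app / frame = 1042 / 1104 = 0.943841 = 94.3841% -> 94.38% (2 dp)

1104, 94.38


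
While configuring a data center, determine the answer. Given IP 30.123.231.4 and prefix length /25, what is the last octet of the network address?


Given: IP = 30.123.231.4, prefix = /25
Subnet mask = 255.255.255.128
Last octet of IP: 4
Last octet of mask: 128
Network last octet = 4 AND 128 = 0

0


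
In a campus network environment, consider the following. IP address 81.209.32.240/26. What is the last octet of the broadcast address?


Given: IP = 81.209.32.240, prefix = /26
Host bits = 32 - 26 = 6
Network last octet = 240 AND mask = 192
Host part size = 2^6 - 1 = 63
Broadcast last octet = 192 OR 63 = 255

255


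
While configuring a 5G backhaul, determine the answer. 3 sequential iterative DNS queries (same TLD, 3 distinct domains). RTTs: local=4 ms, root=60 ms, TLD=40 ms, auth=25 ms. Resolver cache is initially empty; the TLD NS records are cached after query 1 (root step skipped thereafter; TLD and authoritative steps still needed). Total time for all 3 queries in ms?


Lookup 1 (cold cache): local + root + TLD + auth = 4 + 60 + 40 + 25 = 129 ms
Lookups 2..3 (TLD NS cached -> skip root; new domain -> still ask TLD and auth): local + TLD + auth = 4 + 40 + 25 = 69 ms each
Remaining 2 lookups: 2 * 69 = 138 ms
Total = 129 + 138 = 267 ms

267


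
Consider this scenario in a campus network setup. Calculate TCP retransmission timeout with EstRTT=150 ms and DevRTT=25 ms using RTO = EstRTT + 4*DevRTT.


Given: EstRTT = 150 ms, DevRTT = 25 ms
Timeout = EstRTT + 4 * DevRTT
4 * DevRTT = 4 * 25 = 100
Timeout = 150 + 100 = 250 ms

250


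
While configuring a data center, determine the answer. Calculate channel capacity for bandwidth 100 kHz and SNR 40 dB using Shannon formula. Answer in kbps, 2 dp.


Given: B = 100 kHz, SNR = 40 dB
SNR linear = 10^(40/10) = 10000
1 + SNR = 10001
log2(10001) = 13.2878566418
C = 100 * 1000 * 13.2878566418 = 1328785.6642 bps
C = 1328.785664 kbps -> 1328.79 kbps (2 dp)

1328.79


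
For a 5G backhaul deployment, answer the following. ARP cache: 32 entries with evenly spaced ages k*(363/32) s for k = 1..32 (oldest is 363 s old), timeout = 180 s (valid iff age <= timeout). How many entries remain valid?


Ages are k * 363/32 s for k = 1..32 (spacing = 11.3438 s).
Entry k is valid iff k * 363/32 <= 180 iff k <= 32 * 180 / 363 = 15.8678
n_valid = floor(15.8678) = 15
(n_stale = 32 - 15 = 17)

15


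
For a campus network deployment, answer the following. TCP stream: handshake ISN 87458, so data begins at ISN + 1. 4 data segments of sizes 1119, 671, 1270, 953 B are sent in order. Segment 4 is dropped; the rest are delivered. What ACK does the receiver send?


SYN uses sequence number 87458; first data byte = ISN + 1 = 87459.
Segment 1: SEQ = 87459, len = 1119 B, covers [87459, 88577]
Segment 2: SEQ = 88578, len = 671 B, covers [88578, 89248]
Segment 3: SEQ = 89249, len = 1270 B, covers [89249, 90518]
Segment 4: SEQ = 90519, len = 953 B, covers [90519, 91471] [LOST]
In-order data received: bytes [87459, 90518] (segments 1..3).
Segment 4 missing -> gap begins at byte 90519.
Cumulative ACK = next expected in-order byte = 87459 + 1119 + 671 + 1270 = 90519

90519


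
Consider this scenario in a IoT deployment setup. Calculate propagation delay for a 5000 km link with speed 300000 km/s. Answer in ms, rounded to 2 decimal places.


Given: distance = 5000 km, speed = 300000 km/s
Delay = distance / speed = 5000 / 300000 seconds
Delay in ms = 5000 * 1000 / 300000
Delay = 16.6667 ms
Rounded to 2 dp = 16.67 ms

16.67


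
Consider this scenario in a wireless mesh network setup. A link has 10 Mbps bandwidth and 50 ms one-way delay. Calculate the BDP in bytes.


Given: bandwidth = 10 Mbps, delay = 50 ms
BDP in bits = 10 * 10^6 * 50 / 1000
BDP in bits = 500000
BDP in bytes = 500000 / 8 = 62500

62500


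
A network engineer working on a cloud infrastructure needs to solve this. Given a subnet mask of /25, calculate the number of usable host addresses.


Given: subnet mask /25
Host bits = 32 - 25 = 7
Total addresses = 2^7 = 128
Usable hosts = 128 - 2 (network + broadcast) = 126

126


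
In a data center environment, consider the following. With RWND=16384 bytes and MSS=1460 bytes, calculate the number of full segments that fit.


Given: RWND = 16384 bytes, MSS = 1460 bytes
Full segments = floor(RWND / MSS)
Full segments = floor(16384 / 1460)
Full segments = floor(11.2219) = 11

11


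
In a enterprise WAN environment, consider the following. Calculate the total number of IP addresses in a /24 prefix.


Given: CIDR prefix /24
Host bits = 32 - 24 = 8
Total addresses = 2^8 = 256

256


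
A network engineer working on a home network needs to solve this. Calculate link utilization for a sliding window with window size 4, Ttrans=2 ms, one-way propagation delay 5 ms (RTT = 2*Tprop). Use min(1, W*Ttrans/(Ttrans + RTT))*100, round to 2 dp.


Given: W = 4, Ttrans = 2 ms, RTT = 10 ms (= 2 * Tprop, Tprop = 5 ms)
Cycle time = Ttrans + RTT = 2 + 10 = 12 ms (first packet sent until its ACK returns)
W * Ttrans = 4 * 2 = 8 ms of sending per cycle
W * Ttrans / (Ttrans + RTT) = 8 / 12 = 0.666667
U = min(1, 0.666667) = 0.666667
U% = 66.67%

66.67


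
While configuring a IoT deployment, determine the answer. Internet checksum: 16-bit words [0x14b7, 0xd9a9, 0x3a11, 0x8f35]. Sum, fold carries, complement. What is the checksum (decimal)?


Given words: [0x14b7, 0xd9a9, 0x3a11, 0x8f35]
Step 1: Sum all words
Raw sum = 5303 + 55721 + 14865 + 36661 = 112550
Step 2: Fold carry: (47014 + 1) = 47015
One's complement = ~47015 & 0xFFFF = 18520

18520


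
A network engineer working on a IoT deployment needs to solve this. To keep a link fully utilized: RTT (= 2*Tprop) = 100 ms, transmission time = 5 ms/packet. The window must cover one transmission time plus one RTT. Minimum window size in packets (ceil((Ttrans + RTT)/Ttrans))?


Given: Ttrans = 5 ms, RTT = 100 ms (= 2 * Tprop, Tprop = 50 ms)
Time until first ACK returns = Ttrans + RTT = 5 + 100 = 105 ms
Need W * Ttrans >= Ttrans + RTT  ->  W >= (Ttrans + RTT) / Ttrans
(Ttrans + RTT) / Ttrans = 105 / 5 = 21
W_min = ceil(21) = 21

21


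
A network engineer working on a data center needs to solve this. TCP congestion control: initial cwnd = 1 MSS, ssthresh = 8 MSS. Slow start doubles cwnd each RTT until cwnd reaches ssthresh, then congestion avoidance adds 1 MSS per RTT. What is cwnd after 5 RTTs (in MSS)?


RTT 0: cwnd = 1 MSS (initial)
RTT 1: cwnd = 2 MSS (slow start, doubled)
RTT 2: cwnd = 4 MSS (slow start, doubled)
RTT 3: cwnd = 8 MSS (slow start, doubled)
RTT 4: cwnd = 9 MSS (congestion avoidance, +1)
RTT 5: cwnd = 10 MSS (congestion avoidance, +1)

10


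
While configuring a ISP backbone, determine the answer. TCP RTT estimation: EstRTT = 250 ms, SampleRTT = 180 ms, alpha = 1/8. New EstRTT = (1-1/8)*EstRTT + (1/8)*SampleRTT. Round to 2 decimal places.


Given: EstRTT = 250 ms, SampleRTT = 180 ms, alpha = 1/8
New EstRTT = (1 - alpha) * EstRTT + alpha * SampleRTT
(7/8) * 250 = 218.75
(1/8) * 180 = 22.5
New EstRTT = 218.75 + 22.5 = 241.25 ms -> 241.25 ms (2 dp)

241.25


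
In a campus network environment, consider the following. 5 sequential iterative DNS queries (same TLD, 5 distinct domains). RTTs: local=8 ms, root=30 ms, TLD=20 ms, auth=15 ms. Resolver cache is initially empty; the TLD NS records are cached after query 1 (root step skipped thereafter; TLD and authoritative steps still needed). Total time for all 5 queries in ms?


Lookup 1 (cold cache): local + root + TLD + auth = 8 + 30 + 20 + 15 = 73 ms
Lookups 2..5 (TLD NS cached -> skip root; new domain -> still ask TLD and auth): local + TLD + auth = 8 + 20 + 15 = 43 ms each
Remaining 4 lookups: 4 * 43 = 172 ms
Total = 73 + 172 = 245 ms

245


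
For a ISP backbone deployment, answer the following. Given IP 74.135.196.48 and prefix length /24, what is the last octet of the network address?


Given: IP = 74.135.196.48, prefix = /24
Subnet mask = 255.255.255.0
Last octet of IP: 48
Last octet of mask: 0
Network last octet = 48 AND 0 = 0

0


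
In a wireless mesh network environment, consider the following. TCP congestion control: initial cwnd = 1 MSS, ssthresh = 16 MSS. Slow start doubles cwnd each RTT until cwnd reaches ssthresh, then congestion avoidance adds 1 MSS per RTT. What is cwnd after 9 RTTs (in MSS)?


RTT 0: cwnd = 1 MSS (initial)
RTT 1: cwnd = 2 MSS (slow start, doubled)
RTT 2: cwnd = 4 MSS (slow start, doubled)
RTT 3: cwnd = 8 MSS (slow start, doubled)
RTT 4: cwnd = 16 MSS (slow start, doubled)
RTT 5: cwnd = 17 MSS (congestion avoidance, +1)
RTT 6: cwnd = 18 MSS (congestion avoidance, +1)
RTT 7: cwnd = 19 MSS (congestion avoidance, +1)
RTT 8: cwnd = 20 MSS (congestion avoidance, +1)
RTT 9: cwnd = 21 MSS (congestion avoidance, +1)

21


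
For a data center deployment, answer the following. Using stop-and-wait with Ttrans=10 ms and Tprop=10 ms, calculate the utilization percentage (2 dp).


Given: Ttrans = 10 ms, Tprop = 10 ms
RTT = 2 * Tprop = 2 * 10 = 20 ms
U = Ttrans / (Ttrans + RTT)
U = 10 / (10 + 20)
U = 10 / 30 = 0.333333
U% = 33.33%

33.33


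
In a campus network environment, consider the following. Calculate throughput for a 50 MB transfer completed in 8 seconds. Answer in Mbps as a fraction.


Given: file = 50 MB, time = 8 s
File in Mb = 50 * 8 = 400 Mb
Throughput = 400 / 8 Mbps
Throughput = 50 Mbps

50


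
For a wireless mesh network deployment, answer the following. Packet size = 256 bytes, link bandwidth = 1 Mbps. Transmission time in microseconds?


Given: packet = 256 bytes, bandwidth = 1 Mbps
Packet in bits = 256 * 8 = 2048 bits
Bandwidth = 1 * 10^6 = 1000000 bps
Time = 2048 / 1000000 seconds
Time in us = 2048 * 10^6 / 1000000 = 2048

2048


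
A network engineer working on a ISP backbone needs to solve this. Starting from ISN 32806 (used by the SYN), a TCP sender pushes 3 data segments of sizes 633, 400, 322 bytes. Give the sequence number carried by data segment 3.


The SYN occupies sequence number ISN = 32806, so the first data byte is ISN + 1 = 32807.
SEQ of data segment i = (ISN + 1) + sum of payload sizes of segments 1..i-1.
Segment 1: SEQ = 32807, payload = 633 bytes
Segment 2: SEQ = 33440, payload = 400 bytes
Segment 3: SEQ = 33840, payload = 322 bytes
SEQ of segment 3 = 32807 + 633 + 400 = 33840

33840


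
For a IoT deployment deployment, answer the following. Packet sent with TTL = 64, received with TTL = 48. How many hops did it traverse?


Given: initial TTL = 64, received TTL = 48
Hops = initial TTL - received TTL
Hops = 64 - 48 = 16

16


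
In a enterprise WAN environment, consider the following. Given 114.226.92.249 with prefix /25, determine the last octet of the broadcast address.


Given: IP = 114.226.92.249, prefix = /25
Host bits = 32 - 25 = 7
Network last octet = 249 AND mask = 128
Host part size = 2^7 - 1 = 127
Broadcast last octet = 128 OR 127 = 255

255


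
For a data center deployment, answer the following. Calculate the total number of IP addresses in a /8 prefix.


Given: CIDR prefix /8
Host bits = 32 - 8 = 24
Total addresses = 2^24 = 16777216

16777216


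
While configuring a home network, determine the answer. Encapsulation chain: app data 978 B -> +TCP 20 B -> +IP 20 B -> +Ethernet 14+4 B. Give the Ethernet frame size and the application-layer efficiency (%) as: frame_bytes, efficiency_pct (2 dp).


TCP segment = 978 + 20 = 998 B
IP packet = 998 + 20 = 1018 B
Ethernet frame = 1018 + 14 + 4 = 1036 B
Efficiency = app / frame = 978 / 1036 = 0.944015 = 94.4015% -> 94.40% (2 dp)

1036, 94.40


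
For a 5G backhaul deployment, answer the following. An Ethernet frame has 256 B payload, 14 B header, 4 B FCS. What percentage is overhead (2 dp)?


Given: payload = 256 B, header = 14 B, trailer = 4 B
Overhead bytes = header + trailer = 14 + 4 = 18
Total frame = payload + overhead = 256 + 18 = 274
Overhead % = 18 / 274 * 100 = 6.5693% -> 6.57% (2 dp)

6.57


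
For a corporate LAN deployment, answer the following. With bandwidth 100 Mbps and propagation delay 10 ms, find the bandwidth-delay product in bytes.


Given: bandwidth = 100 Mbps, delay = 10 ms
BDP in bits = 100 * 10^6 * 10 / 1000
BDP in bits = 1000000
BDP in bytes = 1000000 / 8 = 125000

125000


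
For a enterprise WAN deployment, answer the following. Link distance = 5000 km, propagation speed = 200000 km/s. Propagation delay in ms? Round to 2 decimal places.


Given: distance = 5000 km, speed = 200000 km/s
Delay = distance / speed = 5000 / 200000 seconds
Delay in ms = 5000 * 1000 / 200000
Delay = 25.0000 ms
Rounded to 2 dp = 25.00 ms

25.00


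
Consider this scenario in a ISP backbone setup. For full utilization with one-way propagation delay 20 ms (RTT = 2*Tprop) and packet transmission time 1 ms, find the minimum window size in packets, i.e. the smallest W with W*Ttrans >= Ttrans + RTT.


Given: Ttrans = 1 ms, RTT = 40 ms (= 2 * Tprop, Tprop = 20 ms)
Time until first ACK returns = Ttrans + RTT = 1 + 40 = 41 ms
Need W * Ttrans >= Ttrans + RTT  ->  W >= (Ttrans + RTT) / Ttrans
(Ttrans + RTT) / Ttrans = 41 / 1 = 41
W_min = ceil(41) = 41

41


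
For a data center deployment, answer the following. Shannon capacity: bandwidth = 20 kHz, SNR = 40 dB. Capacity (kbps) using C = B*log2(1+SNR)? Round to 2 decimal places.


Given: B = 20 kHz, SNR = 40 dB
SNR linear = 10^(40/10) = 10000
1 + SNR = 10001
log2(10001) = 13.2878566418
C = 20 * 1000 * 13.2878566418 = 265757.1328 bps
C = 265.757133 kbps -> 265.76 kbps (2 dp)

265.76


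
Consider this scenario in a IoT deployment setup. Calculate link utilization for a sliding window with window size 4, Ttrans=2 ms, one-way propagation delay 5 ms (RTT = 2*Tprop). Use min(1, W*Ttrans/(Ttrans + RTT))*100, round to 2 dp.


Given: W = 4, Ttrans = 2 ms, RTT = 10 ms (= 2 * Tprop, Tprop = 5 ms)
Cycle time = Ttrans + RTT = 2 + 10 = 12 ms (first packet sent until its ACK returns)
W * Ttrans = 4 * 2 = 8 ms of sending per cycle
W * Ttrans / (Ttrans + RTT) = 8 / 12 = 0.666667
U = min(1, 0.666667) = 0.666667
U% = 66.67%

66.67


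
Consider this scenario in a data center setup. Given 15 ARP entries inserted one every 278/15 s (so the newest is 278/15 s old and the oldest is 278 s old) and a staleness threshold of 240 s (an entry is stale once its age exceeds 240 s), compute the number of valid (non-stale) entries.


Ages are k * 278/15 s for k = 1..15 (spacing = 18.5333 s).
Entry k is valid iff k * 278/15 <= 240 iff k <= 15 * 240 / 278 = 12.9496
n_valid = floor(12.9496) = 12
(n_stale = 15 - 12 = 3)

12


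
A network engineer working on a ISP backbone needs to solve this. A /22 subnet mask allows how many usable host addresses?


Given: subnet mask /22
Host bits = 32 - 22 = 10
Total addresses = 2^10 = 1024
Usable hosts = 1024 - 2 (network + broadcast) = 1022

1022


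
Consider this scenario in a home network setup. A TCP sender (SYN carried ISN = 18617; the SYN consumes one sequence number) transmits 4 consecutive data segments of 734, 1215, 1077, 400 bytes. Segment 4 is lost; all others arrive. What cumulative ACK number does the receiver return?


SYN uses sequence number 18617; first data byte = ISN + 1 = 18618.
Segment 1: SEQ = 18618, len = 734 B, covers [18618, 19351]
Segment 2: SEQ = 19352, len = 1215 B, covers [19352, 20566]
Segment 3: SEQ = 20567, len = 1077 B, covers [20567, 21643]
Segment 4: SEQ = 21644, len = 400 B, covers [21644, 22043] [LOST]
In-order data received: bytes [18618, 21643] (segments 1..3).
Segment 4 missing -> gap begins at byte 21644.
Cumulative ACK = next expected in-order byte = 18618 + 734 + 1215 + 1077 = 21644

21644


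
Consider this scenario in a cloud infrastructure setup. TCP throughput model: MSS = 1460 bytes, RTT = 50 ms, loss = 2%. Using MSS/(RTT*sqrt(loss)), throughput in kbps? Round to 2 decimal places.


Given: MSS = 1460 bytes, RTT = 50 ms, loss = 2%
RTT in seconds = 50 / 1000 = 0.05
Loss rate = 2% = 0.02
sqrt(loss) = sqrt(0.02) = 0.141421356237
Throughput (bytes/s) = 1460 / (0.05 * 0.141421356237) = 206475.1801
Throughput (kbps) = 206475.1801 * 8 / 1000 = 1651.801441 -> 1651.80 kbps (2 dp)

1651.80


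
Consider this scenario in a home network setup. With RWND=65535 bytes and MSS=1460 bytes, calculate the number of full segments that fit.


Given: RWND = 65535 bytes, MSS = 1460 bytes
Full segments = floor(RWND / MSS)
Full segments = floor(65535 / 1460)
Full segments = floor(44.887) = 44

44


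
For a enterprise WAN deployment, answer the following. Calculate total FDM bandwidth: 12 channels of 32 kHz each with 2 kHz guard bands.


Given: 12 channels, 32 kHz each, guard = 2 kHz
Channel bandwidth = 12 * 32 = 384 kHz
Guard bands = 11 gaps * 2 kHz = 22 kHz
Total = 384 + 22 = 406 kHz

406


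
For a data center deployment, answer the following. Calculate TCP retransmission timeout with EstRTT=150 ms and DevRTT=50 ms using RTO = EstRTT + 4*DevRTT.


Given: EstRTT = 150 ms, DevRTT = 50 ms
Timeout = EstRTT + 4 * DevRTT
4 * DevRTT = 4 * 50 = 200
Timeout = 150 + 200 = 350 ms

350


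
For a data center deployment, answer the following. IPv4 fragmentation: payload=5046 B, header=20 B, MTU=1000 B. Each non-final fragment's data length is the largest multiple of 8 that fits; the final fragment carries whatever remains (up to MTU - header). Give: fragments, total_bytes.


Max data per non-final fragment = floor((MTU - header)/8)*8 = floor((1000 - 20)/8)*8 = floor(980/8)*8 = 976 B
Final fragment needs no 8-byte alignment: it can carry up to MTU - header = 980 B
Non-final fragments needed = ceil((payload - 980) / 976) = ceil(4066/976) = ceil(4.1660) = 5
Number of fragments = 5 + 1 = 6
Fragment sizes (data): 5 * 976 B + 166 B (last, 166 <= 980 OK)
Total bytes sent = payload + n_frags * header = 5046 + 6*20 = 5046 + 120 = 5166 B

6, 5166
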